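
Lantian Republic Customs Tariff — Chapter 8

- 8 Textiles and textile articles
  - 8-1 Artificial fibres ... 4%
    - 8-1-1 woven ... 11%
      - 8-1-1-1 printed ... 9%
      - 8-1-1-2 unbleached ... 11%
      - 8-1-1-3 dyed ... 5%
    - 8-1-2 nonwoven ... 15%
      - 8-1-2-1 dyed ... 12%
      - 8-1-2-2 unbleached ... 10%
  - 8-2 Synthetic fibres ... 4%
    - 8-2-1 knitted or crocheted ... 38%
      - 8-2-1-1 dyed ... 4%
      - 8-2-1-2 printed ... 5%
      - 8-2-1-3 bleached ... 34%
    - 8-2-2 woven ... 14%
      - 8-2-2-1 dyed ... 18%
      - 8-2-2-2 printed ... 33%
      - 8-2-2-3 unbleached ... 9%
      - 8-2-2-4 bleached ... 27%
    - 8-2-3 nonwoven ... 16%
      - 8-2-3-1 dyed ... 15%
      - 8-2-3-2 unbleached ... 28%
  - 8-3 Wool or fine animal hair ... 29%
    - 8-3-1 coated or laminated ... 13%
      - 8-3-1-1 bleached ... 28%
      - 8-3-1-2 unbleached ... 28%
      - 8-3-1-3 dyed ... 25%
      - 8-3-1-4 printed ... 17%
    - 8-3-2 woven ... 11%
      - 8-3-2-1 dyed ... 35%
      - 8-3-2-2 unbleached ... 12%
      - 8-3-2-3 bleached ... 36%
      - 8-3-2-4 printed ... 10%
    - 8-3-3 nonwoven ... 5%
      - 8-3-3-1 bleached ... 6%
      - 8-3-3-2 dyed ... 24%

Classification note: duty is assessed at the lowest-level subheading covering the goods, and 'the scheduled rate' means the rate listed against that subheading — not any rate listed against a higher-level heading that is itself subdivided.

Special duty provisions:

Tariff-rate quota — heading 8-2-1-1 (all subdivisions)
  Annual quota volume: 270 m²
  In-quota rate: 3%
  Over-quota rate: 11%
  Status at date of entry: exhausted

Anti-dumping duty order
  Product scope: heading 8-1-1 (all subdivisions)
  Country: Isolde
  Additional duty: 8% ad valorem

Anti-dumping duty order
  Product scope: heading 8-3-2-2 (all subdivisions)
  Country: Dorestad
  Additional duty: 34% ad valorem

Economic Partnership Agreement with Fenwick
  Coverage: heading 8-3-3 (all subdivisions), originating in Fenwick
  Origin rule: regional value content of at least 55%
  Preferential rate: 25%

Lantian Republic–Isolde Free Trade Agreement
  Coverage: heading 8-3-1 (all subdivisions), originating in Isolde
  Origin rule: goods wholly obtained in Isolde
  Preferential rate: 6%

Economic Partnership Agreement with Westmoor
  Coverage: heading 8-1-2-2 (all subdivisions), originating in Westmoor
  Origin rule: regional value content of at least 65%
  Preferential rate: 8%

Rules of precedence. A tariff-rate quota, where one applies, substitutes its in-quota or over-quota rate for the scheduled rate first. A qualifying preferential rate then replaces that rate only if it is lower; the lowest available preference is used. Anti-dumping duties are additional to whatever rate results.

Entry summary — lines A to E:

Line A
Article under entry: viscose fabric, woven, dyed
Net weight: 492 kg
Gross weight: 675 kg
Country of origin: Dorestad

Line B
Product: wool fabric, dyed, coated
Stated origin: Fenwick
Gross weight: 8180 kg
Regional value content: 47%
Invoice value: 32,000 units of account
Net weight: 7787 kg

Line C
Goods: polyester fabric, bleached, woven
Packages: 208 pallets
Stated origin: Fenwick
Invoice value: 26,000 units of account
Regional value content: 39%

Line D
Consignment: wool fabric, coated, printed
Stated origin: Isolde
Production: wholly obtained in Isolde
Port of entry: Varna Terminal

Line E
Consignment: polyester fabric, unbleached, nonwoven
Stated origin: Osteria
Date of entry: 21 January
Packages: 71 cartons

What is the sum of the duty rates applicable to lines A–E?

Line A: viscose → 8-1; woven → 8-1-1; dyed → 8-1-1-3. Scheduled 5%. No special measure applies. → 5%.
Line B: wool → 8-3; coated → 8-3-1; dyed → 8-3-1-3. Scheduled 25%. Fenwick agreement on 8-3-3: 8-3-1-3 not covered. → 25%.
Line C: polyester → 8-2; woven → 8-2-2; bleached → 8-2-2-4. Scheduled 27%. Fenwick agreement on 8-3-3: 8-2-2-4 not covered. → 27%.
Line D: wool → 8-3; coated → 8-3-1; printed → 8-3-1-4. Scheduled 17%. Isolde agreement on 8-3-1: wholly obtained → 6% available; preferential 6%. → 6%.
Line E: polyester → 8-2; nonwoven → 8-2-3; unbleached → 8-2-3-2. Scheduled 28%. No special measure applies. → 28%.
Sum: 5% + 25% + 27% + 6% + 28% = 91%.

91%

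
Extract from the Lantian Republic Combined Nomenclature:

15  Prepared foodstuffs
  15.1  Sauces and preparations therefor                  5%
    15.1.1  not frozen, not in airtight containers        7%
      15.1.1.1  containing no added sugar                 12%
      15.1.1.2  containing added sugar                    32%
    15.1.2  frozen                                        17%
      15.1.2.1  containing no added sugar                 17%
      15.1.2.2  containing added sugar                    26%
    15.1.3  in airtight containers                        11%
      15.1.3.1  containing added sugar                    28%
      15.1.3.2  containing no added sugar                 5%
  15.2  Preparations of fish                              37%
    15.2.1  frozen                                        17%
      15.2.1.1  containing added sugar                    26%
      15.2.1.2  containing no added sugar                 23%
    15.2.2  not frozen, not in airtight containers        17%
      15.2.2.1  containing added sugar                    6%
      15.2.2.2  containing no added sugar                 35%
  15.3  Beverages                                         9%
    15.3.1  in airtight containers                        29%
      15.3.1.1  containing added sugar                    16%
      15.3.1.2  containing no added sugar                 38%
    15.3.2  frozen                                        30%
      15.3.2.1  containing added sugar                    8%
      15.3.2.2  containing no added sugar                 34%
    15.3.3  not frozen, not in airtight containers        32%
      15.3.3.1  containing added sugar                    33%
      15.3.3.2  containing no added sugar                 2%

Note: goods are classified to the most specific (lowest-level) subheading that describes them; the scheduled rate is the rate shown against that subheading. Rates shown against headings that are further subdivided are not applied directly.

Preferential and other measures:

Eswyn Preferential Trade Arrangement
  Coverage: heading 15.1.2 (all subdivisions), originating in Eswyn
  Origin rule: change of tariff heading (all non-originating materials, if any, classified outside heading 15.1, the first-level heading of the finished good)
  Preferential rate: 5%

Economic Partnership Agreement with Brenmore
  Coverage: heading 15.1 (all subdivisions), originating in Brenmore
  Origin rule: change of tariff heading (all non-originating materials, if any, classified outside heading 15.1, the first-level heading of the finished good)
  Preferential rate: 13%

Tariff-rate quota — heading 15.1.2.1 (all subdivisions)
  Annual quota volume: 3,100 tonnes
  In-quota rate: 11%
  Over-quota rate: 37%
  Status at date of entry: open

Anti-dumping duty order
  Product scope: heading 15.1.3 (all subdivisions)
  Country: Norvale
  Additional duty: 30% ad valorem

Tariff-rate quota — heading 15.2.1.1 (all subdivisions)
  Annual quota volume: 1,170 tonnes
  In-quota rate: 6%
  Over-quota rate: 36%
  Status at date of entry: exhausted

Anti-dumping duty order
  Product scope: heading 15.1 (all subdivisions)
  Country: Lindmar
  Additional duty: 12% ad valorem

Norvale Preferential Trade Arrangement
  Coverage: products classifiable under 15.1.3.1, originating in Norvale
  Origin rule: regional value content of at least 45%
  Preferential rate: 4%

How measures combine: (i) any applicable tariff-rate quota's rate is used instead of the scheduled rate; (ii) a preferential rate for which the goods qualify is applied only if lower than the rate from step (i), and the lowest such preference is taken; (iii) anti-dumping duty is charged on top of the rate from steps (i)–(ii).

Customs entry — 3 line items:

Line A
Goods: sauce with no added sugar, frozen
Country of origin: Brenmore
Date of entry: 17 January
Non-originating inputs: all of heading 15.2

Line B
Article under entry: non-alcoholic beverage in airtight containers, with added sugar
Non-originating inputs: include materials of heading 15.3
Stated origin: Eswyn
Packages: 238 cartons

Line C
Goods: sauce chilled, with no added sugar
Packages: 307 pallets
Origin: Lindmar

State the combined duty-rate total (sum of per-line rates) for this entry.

Line A: sauce → 15.1; frozen → 15.1.2; with no added sugar → 15.1.2.1. Scheduled 17%. quota on 15.1.2.1 open → in-quota 11%; Brenmore agreement on 15.1: CTH met → 13% available; preference 13% not lower than 11% → no reduction. → 11%.
Line B: non-alcoholic beverage → 15.3; in airtight containers → 15.3.1; with added sugar → 15.3.1.1. Scheduled 16%. Eswyn agreement on 15.1.2: 15.3.1.1 not covered. → 16%.
Line C: sauce → 15.1; chilled → 15.1.1; with no added sugar → 15.1.1.1. Scheduled 12%. anti-dumping (Lindmar, 15.1): +12%; total 12% + 12% = 24%. → 24%.
Sum: 11% + 16% + 24% = 51%.

51%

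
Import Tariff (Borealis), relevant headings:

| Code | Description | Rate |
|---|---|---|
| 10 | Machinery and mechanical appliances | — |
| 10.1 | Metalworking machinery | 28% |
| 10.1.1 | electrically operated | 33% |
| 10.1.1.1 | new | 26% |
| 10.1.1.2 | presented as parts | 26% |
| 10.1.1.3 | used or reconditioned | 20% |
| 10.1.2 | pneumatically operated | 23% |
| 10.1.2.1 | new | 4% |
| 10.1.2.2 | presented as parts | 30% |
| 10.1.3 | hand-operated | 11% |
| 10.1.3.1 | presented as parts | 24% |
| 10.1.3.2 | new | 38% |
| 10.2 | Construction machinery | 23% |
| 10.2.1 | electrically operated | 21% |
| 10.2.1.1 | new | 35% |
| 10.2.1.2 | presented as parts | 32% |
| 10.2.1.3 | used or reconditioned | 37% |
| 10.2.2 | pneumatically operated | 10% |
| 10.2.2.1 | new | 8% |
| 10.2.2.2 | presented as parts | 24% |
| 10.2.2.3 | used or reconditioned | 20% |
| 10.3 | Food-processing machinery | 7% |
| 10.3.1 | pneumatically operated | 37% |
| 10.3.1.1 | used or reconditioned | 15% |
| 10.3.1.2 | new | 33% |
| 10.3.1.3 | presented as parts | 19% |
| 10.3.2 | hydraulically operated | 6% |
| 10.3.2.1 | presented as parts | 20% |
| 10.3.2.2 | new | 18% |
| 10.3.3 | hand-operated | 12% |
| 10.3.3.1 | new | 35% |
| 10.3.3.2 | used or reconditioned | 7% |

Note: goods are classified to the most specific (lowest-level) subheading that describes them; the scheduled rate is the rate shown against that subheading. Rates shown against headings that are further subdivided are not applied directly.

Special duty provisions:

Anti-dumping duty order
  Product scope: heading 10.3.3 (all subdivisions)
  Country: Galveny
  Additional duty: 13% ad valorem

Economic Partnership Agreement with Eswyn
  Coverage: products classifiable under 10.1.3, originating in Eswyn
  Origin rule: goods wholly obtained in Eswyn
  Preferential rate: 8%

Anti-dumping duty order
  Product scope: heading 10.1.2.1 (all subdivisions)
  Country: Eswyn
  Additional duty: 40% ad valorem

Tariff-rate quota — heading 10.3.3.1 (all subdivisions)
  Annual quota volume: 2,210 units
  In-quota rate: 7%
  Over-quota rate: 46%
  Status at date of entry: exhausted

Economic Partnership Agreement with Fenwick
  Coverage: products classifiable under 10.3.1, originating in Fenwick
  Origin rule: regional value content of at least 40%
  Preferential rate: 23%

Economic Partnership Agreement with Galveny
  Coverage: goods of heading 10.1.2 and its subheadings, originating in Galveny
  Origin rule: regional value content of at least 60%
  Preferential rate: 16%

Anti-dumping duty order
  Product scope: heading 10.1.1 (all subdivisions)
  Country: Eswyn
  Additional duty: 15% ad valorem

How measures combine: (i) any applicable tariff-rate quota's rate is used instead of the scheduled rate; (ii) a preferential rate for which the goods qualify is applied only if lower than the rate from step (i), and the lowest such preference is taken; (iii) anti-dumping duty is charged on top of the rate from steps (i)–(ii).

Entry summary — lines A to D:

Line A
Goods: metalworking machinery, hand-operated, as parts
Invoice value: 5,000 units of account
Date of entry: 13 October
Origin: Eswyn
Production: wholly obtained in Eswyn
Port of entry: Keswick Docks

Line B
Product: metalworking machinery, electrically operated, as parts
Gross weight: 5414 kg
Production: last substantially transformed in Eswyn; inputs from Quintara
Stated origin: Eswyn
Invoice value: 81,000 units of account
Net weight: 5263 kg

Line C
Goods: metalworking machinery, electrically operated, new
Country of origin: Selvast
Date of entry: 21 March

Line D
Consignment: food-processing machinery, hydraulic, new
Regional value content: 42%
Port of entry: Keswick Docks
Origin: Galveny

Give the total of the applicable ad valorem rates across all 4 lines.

93%

Line A: metalworking → 10.1; hand-operated → 10.1.3; as parts → 10.1.3.1. Scheduled 24%. Eswyn agreement on 10.1.3: wholly obtained → 8% available; preferential 8%. → 8%.
Line B: metalworking → 10.1; electrically operated → 10.1.1; as parts → 10.1.1.2. Scheduled 26%. Eswyn agreement on 10.1.3: 10.1.1.2 not covered; anti-dumping (Eswyn, 10.1.1): +15%; total 26% + 15% = 41%. → 41%.
Line C: metalworking → 10.1; electrically operated → 10.1.1; new → 10.1.1.1. Scheduled 26%. No special measure applies. → 26%.
Line D: food-processing → 10.3; hydraulic → 10.3.2; new → 10.3.2.2. Scheduled 18%. Galveny agreement on 10.1.2: 10.3.2.2 not covered. → 18%.
Sum: 8% + 41% + 26% + 18% = 93%.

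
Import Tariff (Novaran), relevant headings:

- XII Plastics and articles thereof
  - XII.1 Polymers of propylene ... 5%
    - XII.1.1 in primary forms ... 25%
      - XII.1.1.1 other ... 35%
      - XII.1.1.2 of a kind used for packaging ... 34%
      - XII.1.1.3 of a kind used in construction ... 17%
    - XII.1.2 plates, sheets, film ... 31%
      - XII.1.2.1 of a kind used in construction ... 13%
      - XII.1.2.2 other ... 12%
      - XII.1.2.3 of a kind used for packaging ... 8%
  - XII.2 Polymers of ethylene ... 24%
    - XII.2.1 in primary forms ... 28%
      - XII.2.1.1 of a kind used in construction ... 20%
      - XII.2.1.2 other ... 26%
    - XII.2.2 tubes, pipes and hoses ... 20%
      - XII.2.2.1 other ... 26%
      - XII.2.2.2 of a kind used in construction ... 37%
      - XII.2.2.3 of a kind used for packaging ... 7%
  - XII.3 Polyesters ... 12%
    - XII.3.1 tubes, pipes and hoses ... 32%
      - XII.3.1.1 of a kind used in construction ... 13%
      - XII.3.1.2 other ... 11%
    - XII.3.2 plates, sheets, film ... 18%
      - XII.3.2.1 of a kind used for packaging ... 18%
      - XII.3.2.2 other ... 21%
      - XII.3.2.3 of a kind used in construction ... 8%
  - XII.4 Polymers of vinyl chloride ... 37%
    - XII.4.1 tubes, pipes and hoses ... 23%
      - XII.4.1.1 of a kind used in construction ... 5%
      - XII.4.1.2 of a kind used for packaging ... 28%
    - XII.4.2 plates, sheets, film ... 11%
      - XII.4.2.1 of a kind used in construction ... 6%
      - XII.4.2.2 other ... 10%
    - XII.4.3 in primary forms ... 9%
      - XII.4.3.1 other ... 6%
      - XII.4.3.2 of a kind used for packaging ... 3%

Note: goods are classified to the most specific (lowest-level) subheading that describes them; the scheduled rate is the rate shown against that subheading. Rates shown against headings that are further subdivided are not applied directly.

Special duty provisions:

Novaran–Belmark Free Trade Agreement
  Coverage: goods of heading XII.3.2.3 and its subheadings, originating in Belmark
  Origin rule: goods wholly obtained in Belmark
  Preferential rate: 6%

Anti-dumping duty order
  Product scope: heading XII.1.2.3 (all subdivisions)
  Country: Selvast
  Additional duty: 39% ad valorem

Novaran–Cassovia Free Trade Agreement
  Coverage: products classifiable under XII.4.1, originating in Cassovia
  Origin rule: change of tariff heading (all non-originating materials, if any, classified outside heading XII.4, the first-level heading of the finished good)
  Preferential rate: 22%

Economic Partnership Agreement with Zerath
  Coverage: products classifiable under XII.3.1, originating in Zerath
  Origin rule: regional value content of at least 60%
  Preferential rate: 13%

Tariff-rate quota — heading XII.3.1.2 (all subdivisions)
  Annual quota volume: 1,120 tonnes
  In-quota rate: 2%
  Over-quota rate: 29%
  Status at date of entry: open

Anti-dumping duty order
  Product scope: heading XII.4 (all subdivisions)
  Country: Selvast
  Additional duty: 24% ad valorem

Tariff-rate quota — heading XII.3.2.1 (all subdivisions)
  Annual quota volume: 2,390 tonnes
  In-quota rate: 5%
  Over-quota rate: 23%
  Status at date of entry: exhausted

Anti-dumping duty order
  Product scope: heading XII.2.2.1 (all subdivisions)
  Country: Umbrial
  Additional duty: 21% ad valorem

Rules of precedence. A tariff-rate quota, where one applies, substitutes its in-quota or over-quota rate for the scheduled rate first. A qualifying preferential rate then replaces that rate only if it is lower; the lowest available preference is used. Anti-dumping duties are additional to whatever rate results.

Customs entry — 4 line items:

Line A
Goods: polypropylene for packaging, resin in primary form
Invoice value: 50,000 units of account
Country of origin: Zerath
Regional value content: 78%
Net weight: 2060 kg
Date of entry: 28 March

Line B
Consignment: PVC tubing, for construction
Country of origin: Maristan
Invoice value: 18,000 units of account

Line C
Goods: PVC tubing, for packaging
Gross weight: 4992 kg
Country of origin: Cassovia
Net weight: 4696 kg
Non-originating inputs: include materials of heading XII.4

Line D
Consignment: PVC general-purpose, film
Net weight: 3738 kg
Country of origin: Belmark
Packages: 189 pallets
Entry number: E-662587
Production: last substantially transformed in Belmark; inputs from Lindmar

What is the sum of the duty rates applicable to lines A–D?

Line A: polypropylene → XII.1; resin in primary form → XII.1.1; for packaging → XII.1.1.2. Scheduled 34%. Zerath agreement on XII.3.1: XII.1.1.2 not covered. → 34%.
Line B: PVC → XII.4; tubing → XII.4.1; for construction → XII.4.1.1. Scheduled 5%. No special measure applies. → 5%.
Line C: PVC → XII.4; tubing → XII.4.1; for packaging → XII.4.1.2. Scheduled 28%. Cassovia agreement on XII.4.1: CTH not met. → 28%.
Line D: PVC → XII.4; film → XII.4.2; general-purpose → XII.4.2.2. Scheduled 10%. Belmark agreement on XII.3.2.3: XII.4.2.2 not covered. → 10%.
Sum: 34% + 5% + 28% + 10% = 77%.

77%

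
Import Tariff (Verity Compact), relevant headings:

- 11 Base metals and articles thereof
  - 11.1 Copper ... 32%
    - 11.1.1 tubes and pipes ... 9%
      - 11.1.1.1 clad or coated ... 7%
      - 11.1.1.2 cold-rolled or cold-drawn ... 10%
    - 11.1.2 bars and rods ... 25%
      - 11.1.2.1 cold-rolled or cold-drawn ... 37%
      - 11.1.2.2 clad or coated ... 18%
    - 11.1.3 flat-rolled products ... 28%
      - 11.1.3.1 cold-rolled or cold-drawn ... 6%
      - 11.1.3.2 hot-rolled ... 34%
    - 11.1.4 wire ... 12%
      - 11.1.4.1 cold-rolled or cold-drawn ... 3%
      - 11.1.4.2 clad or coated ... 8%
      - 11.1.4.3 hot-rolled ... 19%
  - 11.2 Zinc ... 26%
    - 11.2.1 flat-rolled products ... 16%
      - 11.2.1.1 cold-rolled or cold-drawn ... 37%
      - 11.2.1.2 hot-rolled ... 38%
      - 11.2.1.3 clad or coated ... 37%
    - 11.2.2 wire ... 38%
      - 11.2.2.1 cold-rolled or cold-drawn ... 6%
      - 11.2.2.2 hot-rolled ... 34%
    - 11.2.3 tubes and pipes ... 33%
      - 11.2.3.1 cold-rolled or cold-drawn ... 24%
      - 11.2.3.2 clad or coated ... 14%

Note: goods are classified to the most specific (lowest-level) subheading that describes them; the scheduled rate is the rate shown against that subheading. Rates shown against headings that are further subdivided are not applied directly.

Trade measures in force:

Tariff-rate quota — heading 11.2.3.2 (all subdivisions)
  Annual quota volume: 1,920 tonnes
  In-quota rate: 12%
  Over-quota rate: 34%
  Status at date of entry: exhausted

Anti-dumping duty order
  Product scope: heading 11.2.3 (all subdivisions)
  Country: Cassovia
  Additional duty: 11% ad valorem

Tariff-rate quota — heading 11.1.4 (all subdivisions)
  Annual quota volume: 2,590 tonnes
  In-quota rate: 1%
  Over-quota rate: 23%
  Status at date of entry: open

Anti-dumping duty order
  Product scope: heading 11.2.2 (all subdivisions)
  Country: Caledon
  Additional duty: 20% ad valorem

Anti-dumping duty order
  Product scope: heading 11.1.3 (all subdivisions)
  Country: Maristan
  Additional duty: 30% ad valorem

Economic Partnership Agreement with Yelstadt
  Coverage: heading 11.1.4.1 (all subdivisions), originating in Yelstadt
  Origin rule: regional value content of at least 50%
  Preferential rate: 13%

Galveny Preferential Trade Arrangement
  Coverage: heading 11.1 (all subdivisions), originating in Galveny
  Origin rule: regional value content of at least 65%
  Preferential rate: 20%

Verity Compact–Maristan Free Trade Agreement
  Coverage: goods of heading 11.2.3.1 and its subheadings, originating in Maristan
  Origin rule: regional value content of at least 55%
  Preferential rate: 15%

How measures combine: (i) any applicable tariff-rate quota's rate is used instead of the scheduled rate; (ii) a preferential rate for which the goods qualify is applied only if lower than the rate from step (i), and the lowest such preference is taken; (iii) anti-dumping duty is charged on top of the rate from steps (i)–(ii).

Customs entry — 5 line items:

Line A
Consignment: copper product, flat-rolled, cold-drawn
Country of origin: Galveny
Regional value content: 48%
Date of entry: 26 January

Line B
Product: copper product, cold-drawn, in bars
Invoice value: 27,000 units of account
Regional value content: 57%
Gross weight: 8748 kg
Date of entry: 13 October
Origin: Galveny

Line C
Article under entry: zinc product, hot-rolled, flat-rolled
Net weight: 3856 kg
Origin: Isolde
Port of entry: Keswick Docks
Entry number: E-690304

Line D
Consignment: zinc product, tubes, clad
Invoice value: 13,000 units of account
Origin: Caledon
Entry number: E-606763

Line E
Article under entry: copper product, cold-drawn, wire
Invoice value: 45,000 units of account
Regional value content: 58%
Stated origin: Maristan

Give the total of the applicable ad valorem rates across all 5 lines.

Line A: copper → 11.1; flat-rolled → 11.1.3; cold-drawn → 11.1.3.1. Scheduled 6%. Galveny agreement on 11.1: RVC < 65%. → 6%.
Line B: copper → 11.1; in bars → 11.1.2; cold-drawn → 11.1.2.1. Scheduled 37%. Galveny agreement on 11.1: RVC < 65%. → 37%.
Line C: zinc → 11.2; flat-rolled → 11.2.1; hot-rolled → 11.2.1.2. Scheduled 38%. No special measure applies. → 38%.
Line D: zinc → 11.2; tubes → 11.2.3; clad → 11.2.3.2. Scheduled 14%. quota on 11.2.3.2 exhausted → over-quota 34%. → 34%.
Line E: copper → 11.1; wire → 11.1.4; cold-drawn → 11.1.4.1. Scheduled 3%. quota on 11.1.4 open → in-quota 1%; Maristan agreement on 11.2.3.1: 11.1.4.1 not covered. → 1%.
Sum: 6% + 37% + 38% + 34% + 1% = 116%.

116%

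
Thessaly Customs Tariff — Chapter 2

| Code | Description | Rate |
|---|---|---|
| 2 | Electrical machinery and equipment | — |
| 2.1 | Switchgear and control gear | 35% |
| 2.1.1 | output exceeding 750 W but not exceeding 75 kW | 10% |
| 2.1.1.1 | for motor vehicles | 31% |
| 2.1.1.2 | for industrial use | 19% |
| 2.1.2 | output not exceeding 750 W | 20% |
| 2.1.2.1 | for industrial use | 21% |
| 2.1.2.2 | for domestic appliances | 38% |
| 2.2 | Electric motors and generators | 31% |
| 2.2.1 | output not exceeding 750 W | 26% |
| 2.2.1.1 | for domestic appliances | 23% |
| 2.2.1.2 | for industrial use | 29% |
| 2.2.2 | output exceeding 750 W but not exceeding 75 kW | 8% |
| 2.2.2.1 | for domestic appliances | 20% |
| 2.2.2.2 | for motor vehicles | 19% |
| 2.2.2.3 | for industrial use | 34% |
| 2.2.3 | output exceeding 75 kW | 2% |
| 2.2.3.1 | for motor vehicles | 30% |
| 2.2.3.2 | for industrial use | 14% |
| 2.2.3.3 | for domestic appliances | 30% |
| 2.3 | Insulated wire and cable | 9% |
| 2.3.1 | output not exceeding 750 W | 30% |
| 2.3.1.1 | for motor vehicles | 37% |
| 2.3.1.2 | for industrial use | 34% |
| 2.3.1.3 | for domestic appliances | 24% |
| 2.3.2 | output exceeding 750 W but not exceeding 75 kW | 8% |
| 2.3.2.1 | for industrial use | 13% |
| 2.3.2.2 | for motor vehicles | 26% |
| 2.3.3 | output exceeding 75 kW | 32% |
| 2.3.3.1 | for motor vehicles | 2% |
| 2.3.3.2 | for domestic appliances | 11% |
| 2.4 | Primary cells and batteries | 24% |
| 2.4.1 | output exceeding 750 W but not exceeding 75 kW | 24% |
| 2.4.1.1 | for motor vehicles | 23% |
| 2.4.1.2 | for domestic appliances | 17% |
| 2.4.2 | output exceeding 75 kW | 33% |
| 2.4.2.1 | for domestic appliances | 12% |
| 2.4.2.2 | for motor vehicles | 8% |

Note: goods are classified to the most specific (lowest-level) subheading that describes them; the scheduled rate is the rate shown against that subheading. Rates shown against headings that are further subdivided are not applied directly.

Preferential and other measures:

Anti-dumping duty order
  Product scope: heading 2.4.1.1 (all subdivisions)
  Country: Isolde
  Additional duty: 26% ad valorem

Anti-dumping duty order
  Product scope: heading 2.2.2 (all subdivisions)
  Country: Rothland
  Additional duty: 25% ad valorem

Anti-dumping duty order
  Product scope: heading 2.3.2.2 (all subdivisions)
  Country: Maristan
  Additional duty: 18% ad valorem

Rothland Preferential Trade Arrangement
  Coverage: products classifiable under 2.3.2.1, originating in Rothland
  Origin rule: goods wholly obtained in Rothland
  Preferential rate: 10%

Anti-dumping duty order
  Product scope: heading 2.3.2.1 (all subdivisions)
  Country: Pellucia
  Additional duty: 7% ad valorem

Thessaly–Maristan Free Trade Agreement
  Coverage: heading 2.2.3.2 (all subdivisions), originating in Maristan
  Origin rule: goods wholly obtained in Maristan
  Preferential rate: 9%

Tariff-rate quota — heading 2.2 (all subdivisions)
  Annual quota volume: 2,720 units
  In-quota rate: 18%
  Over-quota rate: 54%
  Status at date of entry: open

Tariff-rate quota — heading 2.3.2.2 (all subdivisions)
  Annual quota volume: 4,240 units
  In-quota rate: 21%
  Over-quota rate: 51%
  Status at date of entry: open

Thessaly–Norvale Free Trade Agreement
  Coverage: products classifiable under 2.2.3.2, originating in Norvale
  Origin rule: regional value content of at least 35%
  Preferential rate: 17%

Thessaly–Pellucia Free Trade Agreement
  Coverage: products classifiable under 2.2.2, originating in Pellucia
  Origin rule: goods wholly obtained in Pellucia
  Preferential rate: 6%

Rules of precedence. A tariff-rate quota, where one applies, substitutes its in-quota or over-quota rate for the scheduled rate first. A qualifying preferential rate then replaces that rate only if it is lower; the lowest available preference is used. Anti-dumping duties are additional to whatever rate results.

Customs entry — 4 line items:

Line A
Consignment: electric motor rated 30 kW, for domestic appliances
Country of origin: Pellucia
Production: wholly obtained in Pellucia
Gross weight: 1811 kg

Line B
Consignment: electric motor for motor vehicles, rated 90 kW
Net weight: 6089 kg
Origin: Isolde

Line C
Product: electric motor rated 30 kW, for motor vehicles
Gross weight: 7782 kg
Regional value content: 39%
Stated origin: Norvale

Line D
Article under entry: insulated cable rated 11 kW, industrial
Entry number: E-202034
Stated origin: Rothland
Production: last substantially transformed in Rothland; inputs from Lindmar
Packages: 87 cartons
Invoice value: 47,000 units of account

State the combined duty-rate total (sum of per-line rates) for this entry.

Line A: electric motor → 2.2; rated 30 kW → 2.2.2; for domestic appliances → 2.2.2.1. Scheduled 20%. quota on 2.2 open → in-quota 18%; Pellucia agreement on 2.2.2: wholly obtained → 6% available; preferential 6%. → 6%.
Line B: electric motor → 2.2; rated 90 kW → 2.2.3; for motor vehicles → 2.2.3.1. Scheduled 30%. quota on 2.2 open → in-quota 18%. → 18%.
Line C: electric motor → 2.2; rated 30 kW → 2.2.2; for motor vehicles → 2.2.2.2. Scheduled 19%. quota on 2.2 open → in-quota 18%; Norvale agreement on 2.2.3.2: 2.2.2.2 not covered. → 18%.
Line D: insulated cable → 2.3; rated 11 kW → 2.3.2; industrial → 2.3.2.1. Scheduled 13%. Rothland agreement on 2.3.2.1: not wholly obtained. → 13%.
Sum: 6% + 18% + 18% + 13% = 55%.

55%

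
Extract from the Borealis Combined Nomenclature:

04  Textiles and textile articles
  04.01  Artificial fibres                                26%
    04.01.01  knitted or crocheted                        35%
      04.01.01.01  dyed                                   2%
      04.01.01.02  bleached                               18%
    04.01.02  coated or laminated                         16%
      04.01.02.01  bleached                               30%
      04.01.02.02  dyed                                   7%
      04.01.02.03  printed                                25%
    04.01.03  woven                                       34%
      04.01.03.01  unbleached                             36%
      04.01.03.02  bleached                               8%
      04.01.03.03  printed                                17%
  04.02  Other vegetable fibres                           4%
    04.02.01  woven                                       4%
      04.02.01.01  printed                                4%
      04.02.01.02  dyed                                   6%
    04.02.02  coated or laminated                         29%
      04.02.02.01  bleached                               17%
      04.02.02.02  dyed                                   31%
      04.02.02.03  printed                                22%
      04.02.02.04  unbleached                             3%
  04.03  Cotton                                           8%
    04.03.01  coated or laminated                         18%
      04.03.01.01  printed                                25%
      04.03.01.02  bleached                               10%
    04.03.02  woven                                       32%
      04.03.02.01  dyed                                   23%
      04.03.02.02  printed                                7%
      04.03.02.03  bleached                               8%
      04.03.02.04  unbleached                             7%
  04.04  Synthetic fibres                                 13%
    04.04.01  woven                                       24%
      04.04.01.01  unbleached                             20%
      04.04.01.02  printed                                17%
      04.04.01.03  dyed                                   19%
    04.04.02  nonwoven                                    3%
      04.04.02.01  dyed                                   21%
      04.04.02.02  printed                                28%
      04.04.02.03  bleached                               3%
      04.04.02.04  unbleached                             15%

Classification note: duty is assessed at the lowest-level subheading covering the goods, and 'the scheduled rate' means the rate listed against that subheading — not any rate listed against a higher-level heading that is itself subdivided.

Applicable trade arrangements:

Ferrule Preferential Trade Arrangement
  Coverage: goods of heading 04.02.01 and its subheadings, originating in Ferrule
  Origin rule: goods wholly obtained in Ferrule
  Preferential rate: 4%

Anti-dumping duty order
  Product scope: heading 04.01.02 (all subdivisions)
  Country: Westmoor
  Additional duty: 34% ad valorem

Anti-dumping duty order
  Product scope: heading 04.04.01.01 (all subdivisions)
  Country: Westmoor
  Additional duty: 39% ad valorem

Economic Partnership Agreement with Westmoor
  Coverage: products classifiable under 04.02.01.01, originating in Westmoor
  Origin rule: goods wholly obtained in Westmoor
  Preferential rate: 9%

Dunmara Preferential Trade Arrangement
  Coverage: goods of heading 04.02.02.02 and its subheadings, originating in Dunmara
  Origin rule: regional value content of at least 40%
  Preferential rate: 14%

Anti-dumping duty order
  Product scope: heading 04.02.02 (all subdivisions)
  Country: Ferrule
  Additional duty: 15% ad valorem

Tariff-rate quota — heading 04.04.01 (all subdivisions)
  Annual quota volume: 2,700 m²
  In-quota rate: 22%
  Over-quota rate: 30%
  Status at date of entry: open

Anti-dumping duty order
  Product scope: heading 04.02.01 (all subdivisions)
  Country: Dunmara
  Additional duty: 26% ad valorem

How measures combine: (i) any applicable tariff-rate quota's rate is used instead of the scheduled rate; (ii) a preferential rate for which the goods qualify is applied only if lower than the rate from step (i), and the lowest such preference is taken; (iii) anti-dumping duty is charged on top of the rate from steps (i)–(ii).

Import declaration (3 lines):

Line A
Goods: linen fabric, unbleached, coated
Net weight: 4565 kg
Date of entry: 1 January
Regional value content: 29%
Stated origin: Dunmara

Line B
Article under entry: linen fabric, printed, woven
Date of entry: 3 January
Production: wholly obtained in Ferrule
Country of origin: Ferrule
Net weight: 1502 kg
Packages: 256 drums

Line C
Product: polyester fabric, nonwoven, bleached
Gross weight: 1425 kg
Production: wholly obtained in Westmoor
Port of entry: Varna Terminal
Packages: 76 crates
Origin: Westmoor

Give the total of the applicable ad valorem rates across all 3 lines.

10%

Line A: linen → 04.02; coated → 04.02.02; unbleached → 04.02.02.04. Scheduled 3%. Dunmara agreement on 04.02.02.02: 04.02.02.04 not covered. → 3%.
Line B: linen → 04.02; woven → 04.02.01; printed → 04.02.01.01. Scheduled 4%. Ferrule agreement on 04.02.01: wholly obtained → 4% available; preference 4% not lower than 4% → no reduction. → 4%.
Line C: polyester → 04.04; nonwoven → 04.04.02; bleached → 04.04.02.03. Scheduled 3%. Westmoor agreement on 04.02.01.01: 04.04.02.03 not covered. → 3%.
Sum: 3% + 4% + 3% = 10%.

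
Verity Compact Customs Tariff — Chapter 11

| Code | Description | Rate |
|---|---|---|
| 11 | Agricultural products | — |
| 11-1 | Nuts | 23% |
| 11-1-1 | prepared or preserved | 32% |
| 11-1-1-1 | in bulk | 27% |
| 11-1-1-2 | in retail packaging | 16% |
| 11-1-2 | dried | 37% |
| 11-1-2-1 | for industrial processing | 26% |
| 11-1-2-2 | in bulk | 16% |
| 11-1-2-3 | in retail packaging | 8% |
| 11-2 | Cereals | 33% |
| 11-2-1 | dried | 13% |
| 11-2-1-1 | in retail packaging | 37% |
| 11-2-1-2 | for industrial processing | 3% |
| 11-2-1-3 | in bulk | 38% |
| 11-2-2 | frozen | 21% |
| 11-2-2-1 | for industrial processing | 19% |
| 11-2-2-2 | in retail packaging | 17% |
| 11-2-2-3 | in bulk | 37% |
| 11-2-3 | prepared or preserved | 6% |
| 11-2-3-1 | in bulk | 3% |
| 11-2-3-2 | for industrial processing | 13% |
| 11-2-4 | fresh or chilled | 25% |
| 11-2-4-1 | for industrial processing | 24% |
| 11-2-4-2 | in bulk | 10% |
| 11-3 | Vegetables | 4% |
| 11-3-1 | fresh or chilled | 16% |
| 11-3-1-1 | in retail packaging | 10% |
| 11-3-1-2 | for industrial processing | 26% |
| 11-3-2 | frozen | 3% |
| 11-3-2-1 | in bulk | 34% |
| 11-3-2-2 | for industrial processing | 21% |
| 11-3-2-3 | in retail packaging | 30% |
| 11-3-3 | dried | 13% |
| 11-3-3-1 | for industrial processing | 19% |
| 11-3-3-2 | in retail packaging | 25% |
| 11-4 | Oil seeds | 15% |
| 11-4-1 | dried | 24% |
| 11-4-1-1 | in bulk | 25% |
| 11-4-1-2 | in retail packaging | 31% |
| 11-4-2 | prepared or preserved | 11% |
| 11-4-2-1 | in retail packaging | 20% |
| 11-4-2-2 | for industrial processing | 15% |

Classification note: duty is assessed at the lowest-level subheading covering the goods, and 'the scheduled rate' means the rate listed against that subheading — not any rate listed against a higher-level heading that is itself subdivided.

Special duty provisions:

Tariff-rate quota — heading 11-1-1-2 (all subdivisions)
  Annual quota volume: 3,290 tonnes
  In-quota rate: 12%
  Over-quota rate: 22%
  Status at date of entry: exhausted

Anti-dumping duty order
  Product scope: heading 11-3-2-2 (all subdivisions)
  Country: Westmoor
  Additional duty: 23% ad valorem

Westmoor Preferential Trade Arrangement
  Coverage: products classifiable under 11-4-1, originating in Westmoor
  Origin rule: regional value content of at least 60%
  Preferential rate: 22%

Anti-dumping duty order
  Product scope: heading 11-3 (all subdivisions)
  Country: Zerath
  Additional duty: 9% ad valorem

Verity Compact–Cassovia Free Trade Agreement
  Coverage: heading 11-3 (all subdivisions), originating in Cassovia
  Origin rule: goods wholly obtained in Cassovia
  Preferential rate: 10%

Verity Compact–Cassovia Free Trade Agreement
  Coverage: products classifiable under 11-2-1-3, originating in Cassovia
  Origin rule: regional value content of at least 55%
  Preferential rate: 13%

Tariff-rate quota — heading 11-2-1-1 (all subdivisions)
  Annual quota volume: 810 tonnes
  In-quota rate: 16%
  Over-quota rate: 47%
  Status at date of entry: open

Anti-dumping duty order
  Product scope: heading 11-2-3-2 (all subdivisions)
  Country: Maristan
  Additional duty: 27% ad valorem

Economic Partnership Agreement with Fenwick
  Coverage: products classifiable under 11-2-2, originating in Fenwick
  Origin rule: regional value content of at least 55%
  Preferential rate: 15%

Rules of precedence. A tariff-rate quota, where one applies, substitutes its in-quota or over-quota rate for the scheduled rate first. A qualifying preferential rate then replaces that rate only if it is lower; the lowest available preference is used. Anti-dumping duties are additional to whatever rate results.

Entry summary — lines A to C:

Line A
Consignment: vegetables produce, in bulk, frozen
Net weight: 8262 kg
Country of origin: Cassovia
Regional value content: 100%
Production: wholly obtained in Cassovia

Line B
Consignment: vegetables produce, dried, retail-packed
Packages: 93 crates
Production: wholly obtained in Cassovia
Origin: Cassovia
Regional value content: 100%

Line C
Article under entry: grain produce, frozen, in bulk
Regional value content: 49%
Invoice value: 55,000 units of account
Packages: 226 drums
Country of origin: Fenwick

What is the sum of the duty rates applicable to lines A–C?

57%

Line A: vegetables → 11-3; frozen → 11-3-2; in bulk → 11-3-2-1. Scheduled 34%. Cassovia agreement on 11-3: wholly obtained → 10% available; Cassovia agreement on 11-2-1-3: 11-3-2-1 not covered; preferential 10%. → 10%.
Line B: vegetables → 11-3; dried → 11-3-3; retail-packed → 11-3-3-2. Scheduled 25%. Cassovia agreement on 11-3: wholly obtained → 10% available; Cassovia agreement on 11-2-1-3: 11-3-3-2 not covered; preferential 10%. → 10%.
Line C: grain → 11-2; frozen → 11-2-2; in bulk → 11-2-2-3. Scheduled 37%. Fenwick agreement on 11-2-2: RVC < 55%. → 37%.
Sum: 10% + 10% + 37% = 57%.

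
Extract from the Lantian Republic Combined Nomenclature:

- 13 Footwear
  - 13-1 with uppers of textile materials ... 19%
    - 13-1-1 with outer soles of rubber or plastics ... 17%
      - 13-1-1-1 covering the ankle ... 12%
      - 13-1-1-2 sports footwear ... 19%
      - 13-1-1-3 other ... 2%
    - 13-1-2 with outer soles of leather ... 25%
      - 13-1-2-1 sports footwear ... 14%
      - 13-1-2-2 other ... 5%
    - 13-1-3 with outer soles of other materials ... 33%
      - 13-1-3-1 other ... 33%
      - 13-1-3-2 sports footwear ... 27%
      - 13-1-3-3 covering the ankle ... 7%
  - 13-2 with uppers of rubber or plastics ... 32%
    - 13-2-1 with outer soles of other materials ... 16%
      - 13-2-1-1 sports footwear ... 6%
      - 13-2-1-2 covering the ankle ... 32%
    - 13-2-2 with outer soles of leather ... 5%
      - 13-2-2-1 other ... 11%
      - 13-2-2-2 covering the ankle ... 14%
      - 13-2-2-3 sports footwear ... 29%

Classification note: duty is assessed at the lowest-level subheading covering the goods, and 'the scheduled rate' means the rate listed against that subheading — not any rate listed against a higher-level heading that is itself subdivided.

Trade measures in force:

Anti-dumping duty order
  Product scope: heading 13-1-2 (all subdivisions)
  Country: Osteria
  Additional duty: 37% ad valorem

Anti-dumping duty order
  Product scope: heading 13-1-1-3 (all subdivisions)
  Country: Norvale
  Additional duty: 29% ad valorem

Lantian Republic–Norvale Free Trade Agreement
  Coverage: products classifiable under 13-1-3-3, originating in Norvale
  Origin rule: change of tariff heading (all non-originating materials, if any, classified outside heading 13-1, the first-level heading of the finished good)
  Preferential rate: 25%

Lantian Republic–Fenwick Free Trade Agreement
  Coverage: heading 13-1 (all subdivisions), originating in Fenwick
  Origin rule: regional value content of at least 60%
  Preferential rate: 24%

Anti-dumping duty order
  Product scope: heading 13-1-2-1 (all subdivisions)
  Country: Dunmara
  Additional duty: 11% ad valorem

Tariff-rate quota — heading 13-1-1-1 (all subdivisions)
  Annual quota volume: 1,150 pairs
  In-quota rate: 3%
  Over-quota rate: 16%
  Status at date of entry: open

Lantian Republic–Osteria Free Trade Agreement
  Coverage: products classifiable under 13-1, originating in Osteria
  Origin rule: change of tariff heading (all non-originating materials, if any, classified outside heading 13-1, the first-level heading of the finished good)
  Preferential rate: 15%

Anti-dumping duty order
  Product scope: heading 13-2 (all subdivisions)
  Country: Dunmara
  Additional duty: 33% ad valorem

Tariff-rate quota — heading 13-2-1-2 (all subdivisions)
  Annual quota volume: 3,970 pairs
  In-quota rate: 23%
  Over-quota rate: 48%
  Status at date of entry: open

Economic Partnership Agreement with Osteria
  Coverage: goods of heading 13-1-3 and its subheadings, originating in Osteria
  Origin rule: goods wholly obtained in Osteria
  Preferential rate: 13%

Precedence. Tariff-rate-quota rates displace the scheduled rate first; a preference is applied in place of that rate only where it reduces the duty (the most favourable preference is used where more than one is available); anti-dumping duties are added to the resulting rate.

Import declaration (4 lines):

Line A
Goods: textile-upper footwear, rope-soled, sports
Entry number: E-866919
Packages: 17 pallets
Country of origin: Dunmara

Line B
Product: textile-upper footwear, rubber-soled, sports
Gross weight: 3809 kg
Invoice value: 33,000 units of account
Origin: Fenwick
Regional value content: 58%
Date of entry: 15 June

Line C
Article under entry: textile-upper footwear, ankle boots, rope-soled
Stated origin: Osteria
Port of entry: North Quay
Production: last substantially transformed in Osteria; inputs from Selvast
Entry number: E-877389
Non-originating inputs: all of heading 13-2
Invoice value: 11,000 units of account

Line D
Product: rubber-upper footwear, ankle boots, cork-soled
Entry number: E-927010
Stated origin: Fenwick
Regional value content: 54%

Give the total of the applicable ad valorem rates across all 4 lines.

76%

Line A: textile-upper → 13-1; rope-soled → 13-1-3; sports → 13-1-3-2. Scheduled 27%. No special measure applies. → 27%.
Line B: textile-upper → 13-1; rubber-soled → 13-1-1; sports → 13-1-1-2. Scheduled 19%. Fenwick agreement on 13-1: RVC < 60%. → 19%.
Line C: textile-upper → 13-1; rope-soled → 13-1-3; ankle boots → 13-1-3-3. Scheduled 7%. Osteria agreement on 13-1: CTH met → 15% available; Osteria agreement on 13-1-3: not wholly obtained; preference 15% not lower than 7% → no reduction. → 7%.
Line D: rubber-upper → 13-2; cork-soled → 13-2-1; ankle boots → 13-2-1-2. Scheduled 32%. quota on 13-2-1-2 open → in-quota 23%; Fenwick agreement on 13-1: 13-2-1-2 not covered. → 23%.
Sum: 27% + 19% + 7% + 23% = 76%.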